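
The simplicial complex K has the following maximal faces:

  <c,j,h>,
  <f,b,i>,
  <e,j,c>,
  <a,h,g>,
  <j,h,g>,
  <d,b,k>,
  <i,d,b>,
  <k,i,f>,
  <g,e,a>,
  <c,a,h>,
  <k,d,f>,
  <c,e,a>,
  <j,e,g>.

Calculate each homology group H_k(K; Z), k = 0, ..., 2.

H_0 ≅ Z^2,  H_1 ≅ Z,  H_2 ≅ Z.

We work with the vertex ordering a < b < c < d < e < f < g < h < i < j < k. The simplices of K, each written with vertices in increasing order, are:

  0-simplices (11): a, b, c, d, e, f, g, h, i, j, k
  1-simplices (22): ac, ae, ag, ah, bd, bf, bi, bk, ce, ch, cj, df, di, dk, eg, ej, fi, fk, gh, gj, hj, ik
  2-simplices (13): ace, ach, aeg, agh, bdi, bdk, bfi, cej, chj, dfk, egj, fik, ghj

Hence C_0 ≅ Z^11, C_1 ≅ Z^22, C_2 ≅ Z^13.

∂_1: C_1 → C_0 sends each edge [p,q] (with p < q) to q − p. For instance
  ∂bk = k − b.
The resulting 11×22 matrix has rank 9, and its Smith normal form has invariant factors (1,1,1,1,1,1,1,1,1).

Boundary ∂_2: C_2 → C_1 sends each 2-simplex [p,q,r] to [q,r] − [p,r] + [p,q]. For instance
  ∂ghj = hj − gj + gh,
  ∂ace = ce − ae + ac.
The 22×13 boundary matrix has rank 12 and Smith normal form diag(1,1,1,1,1,1,1,1,1,1,1,1).

Now H_k = ker ∂_k / im ∂_{k+1}, so:

  H_0: rank C_0 − rank ∂_1 = 11 − 9 = 2, and the invariant factors of ∂_1 are all 1, so H_0 ≅ Z^2.
  H_1: rank ker ∂_1 − rank ∂_2 = (22 − 9) − 12 = 1, and the invariant factors of ∂_2 are all 1, so H_1 ≅ Z.
  H_2: rank ker ∂_2 − rank ∂_3 = (13 − 12) − 0 = 1, and there is no ∂_3, so H_2 ≅ Z.

As a check, the Euler characteristic is 11 − 22 + 13 = 2, which agrees with 2 − 1 + 1 = 2.
(K is a triangulation of the disjoint union of the Möbius band and the 2-sphere S^2.)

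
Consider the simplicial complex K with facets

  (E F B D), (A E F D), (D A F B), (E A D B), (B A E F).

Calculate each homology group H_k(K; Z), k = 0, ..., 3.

We work with the vertex ordering A < B < D < E < F. The simplices of K, each written with vertices in increasing order, are:

  0-simplices (5): A, B, D, E, F
  1-simplices (10): AB, AD, AE, AF, BD, BE, BF, DE, DF, EF
  2-simplices (10): ABD, ABE, ABF, ADE, ADF, AEF, BDE, BDF, BEF, DEF
  3-simplices (5): ABDE, ABDF, ABEF, ADEF, BDEF

so the chain groups are C_0 ≅ Z^5, C_1 ≅ Z^10, C_2 ≅ Z^10, C_3 ≅ Z^5.

The boundary map ∂_1: C_1 → C_0 sends each edge [p,q] (with p < q) to q − p. For instance
  ∂BF = F − B.
As a 5×10 matrix over Z this has rank 4, with invariant factors (1,1,1,1).

∂_2: C_2 → C_1 maps a triangle to the signed sum of its edges. For instance
  ∂ABF = BF − AF + AB,
  ∂ADE = DE − AE + AD.
This gives a 10×10 integer matrix of rank 6; reducing to Smith normal form yields diagonal entries (1,1,1,1,1,1).

The boundary map ∂_3: C_3 → C_2 sends each 3-simplex σ to the alternating sum Σ_i (−1)^i (σ with its i-th vertex removed). For instance
  ∂ABDE = BDE − ADE + ABE − ABD,
  ∂ABEF = BEF − AEF + ABF − ABE.
As a 10×5 matrix over Z this has rank 4, with invariant factors (1,1,1,1).

Reading off H_k = ker ∂_k / im ∂_{k+1}:

  H_0: rank C_0 − rank ∂_1 = 5 − 4 = 1, and the invariant factors of ∂_1 are all 1, so H_0 ≅ Z.
  H_1: rank ker ∂_1 − rank ∂_2 = (10 − 4) − 6 = 0, and the invariant factors of ∂_2 are all 1, so H_1 ≅ 0.
  H_2: rank ker ∂_2 − rank ∂_3 = (10 − 6) − 4 = 0, and the invariant factors of ∂_3 are all 1, so H_2 ≅ 0.
  H_3: rank ker ∂_3 − rank ∂_4 = (5 − 4) − 0 = 1, and there is no ∂_4, so H_3 ≅ Z.

H_0 = Z,  H_1 = 0,  H_2 = 0,  H_3 = Z.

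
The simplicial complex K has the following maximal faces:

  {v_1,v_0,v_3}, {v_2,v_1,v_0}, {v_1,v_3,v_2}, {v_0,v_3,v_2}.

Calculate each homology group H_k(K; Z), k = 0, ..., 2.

H_0 ≅ Z,  H_1 = 0,  H_2 ≅ Z.

We work with the vertex ordering v_0 < v_1 < v_2 < v_3. The simplices of K, each written with vertices in increasing order, are:

  0-simplices (4): [v_0], [v_1], [v_2], [v_3]
  1-simplices (6): [v_0,v_1], [v_0,v_2], [v_0,v_3], [v_1,v_2], [v_1,v_3], [v_2,v_3]
  2-simplices (4): [v_0,v_1,v_2], [v_0,v_1,v_3], [v_0,v_2,v_3], [v_1,v_2,v_3]

so the chain groups are C_0 ≅ Z^4, C_1 ≅ Z^6, C_2 ≅ Z^4.

∂_1: C_1 → C_0 sends each edge [p,q] (with p < q) to q − p. For instance
  ∂[v_2,v_3] = [v_3] − [v_2].
The resulting 4×6 matrix has rank 3, and its Smith normal form has invariant factors (1,1,1).

Boundary ∂_2: C_2 → C_1 maps a triangle to the signed sum of its edges. For instance
  ∂[v_0,v_1,v_3] = [v_1,v_3] − [v_0,v_3] + [v_0,v_1],
  ∂[v_1,v_2,v_3] = [v_2,v_3] − [v_1,v_3] + [v_1,v_2].
The resulting 6×4 matrix has rank 3, and its Smith normal form has invariant factors (1,1,1).

Now H_k = ker ∂_k / im ∂_{k+1}, so:

  H_0: rank C_0 − rank ∂_1 = 4 − 3 = 1, and the invariant factors of ∂_1 are all 1, so H_0 ≅ Z.
  H_1: rank ker ∂_1 − rank ∂_2 = (6 − 3) − 3 = 0, and the invariant factors of ∂_2 are all 1, so H_1 ≅ 0.
  H_2: rank ker ∂_2 − rank ∂_3 = (4 − 3) − 0 = 1, and there is no ∂_3, so H_2 ≅ Z.

As a check, the Euler characteristic is 4 − 6 + 4 = 2, which agrees with 1 − 0 + 1 = 2.
(K is a triangulation of the 2-sphere S^2.)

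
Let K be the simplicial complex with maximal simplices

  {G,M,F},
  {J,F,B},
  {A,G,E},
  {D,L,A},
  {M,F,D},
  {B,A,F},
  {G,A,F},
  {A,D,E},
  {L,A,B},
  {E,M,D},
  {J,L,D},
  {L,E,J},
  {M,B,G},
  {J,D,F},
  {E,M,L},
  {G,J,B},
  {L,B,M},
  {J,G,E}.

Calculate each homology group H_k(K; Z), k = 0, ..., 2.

Fix the vertex order A < B < D < E < F < G < J < L < M and write every simplex with vertices in increasing order. Then dim K = 2 and the simplices of K are:

  0-simplices (9): A, B, D, E, F, G, J, L, M
  1-simplices (27): AB, AD, AE, AF, AG, AL, BF, BG, BJ, BL, BM, DE, DF, DJ, DL, DM, EG, EJ, EL, EM, FG, FJ, FM, GJ, GM, JL, LM
  2-simplices (18): ABF, ABL, ADE, ADL, AEG, AFG, BFJ, BGJ, BGM, BLM, DEM, DFJ, DFM, DJL, EGJ, EJL, ELM, FGM

Hence C_0 ≅ Z^9, C_1 ≅ Z^27, C_2 ≅ Z^18.

Boundary ∂_1: C_1 → C_0 is given by ∂[p,q] = [q] − [p]. For instance
  ∂DM = M − D.
This gives a 9×27 integer matrix of rank 8; reducing to Smith normal form yields diagonal entries (1,1,1,1,1,1,1,1).

∂_2: C_2 → C_1 sends each 2-simplex [p,q,r] to [q,r] − [p,r] + [p,q]. For instance
  ∂ADE = DE − AE + AD,
  ∂FGM = GM − FM + FG.
As a 27×18 matrix over Z this has rank 18, with invariant factors (1,1,1,1,1,1,1,1,1,1,1,1,1,1,1,1,1,2).

Computing H_k = (kernel of ∂_k) / (image of ∂_{k+1}):

  H_0: rank C_0 − rank ∂_1 = 9 − 8 = 1, and the invariant factors of ∂_1 are all 1, so H_0 ≅ Z.
  H_1: rank ker ∂_1 − rank ∂_2 = (27 − 8) − 18 = 1, and ∂_2 has invariant factor 2 > 1, so H_1 ≅ Z ⊕ Z/2Z.
  H_2: rank ker ∂_2 − rank ∂_3 = (18 − 18) − 0 = 0, and there is no ∂_3, so H_2 ≅ 0.

As a check, the Euler characteristic is 9 − 27 + 18 = 0, which agrees with 1 − 1 + 0 = 0.
(K is a triangulation of the Klein bottle.)

H_0 ≅ Z,  H_1 ≅ Z ⊕ Z/2Z,  H_2 = 0.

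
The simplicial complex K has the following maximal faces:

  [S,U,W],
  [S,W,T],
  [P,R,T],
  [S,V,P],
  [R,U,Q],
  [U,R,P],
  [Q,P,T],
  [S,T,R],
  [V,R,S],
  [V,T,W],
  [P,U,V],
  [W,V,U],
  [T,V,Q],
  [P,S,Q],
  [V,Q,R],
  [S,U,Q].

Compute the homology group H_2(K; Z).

H_2 ≅ Z.

We work with the vertex ordering P < Q < R < S < T < U < V < W. The simplices of K, each written with vertices in increasing order, are:

  0-simplices (8): P, Q, R, S, T, U, V, W
  1-simplices (24): PQ, PR, PS, PT, PU, PV, QR, QS, QT, QU, QV, RS, RT, RU, RV, ST, SU, SV, SW, TV, TW, UV, UW, VW
  2-simplices (16): PQS, PQT, PRT, PRU, PSV, PUV, QRU, QRV, QSU, QTV, RST, RSV, STW, SUW, TVW, UVW

giving chain groups C_0 ≅ Z^8, C_1 ≅ Z^24, C_2 ≅ Z^16.

∂_1: C_1 → C_0 is given by ∂[p,q] = [q] − [p].
As a 8×24 matrix over Z this has rank 7, with invariant factors (1,1,1,1,1,1,1).

The boundary map ∂_2: C_2 → C_1 acts by ∂[p,q,r] = [q,r] − [p,r] + [p,q]. For instance
  ∂PQT = QT − PT + PQ,
  ∂PUV = UV − PV + PU.
The resulting 24×16 matrix has rank 15, and its Smith normal form has invariant factors (1,1,1,1,1,1,1,1,1,1,1,1,1,1,1).

Now H_k = ker ∂_k / im ∂_{k+1}, so:

  H_2: rank ker ∂_2 − rank ∂_3 = (16 − 15) − 0 = 1, and there is no ∂_3, so H_2 ≅ Z.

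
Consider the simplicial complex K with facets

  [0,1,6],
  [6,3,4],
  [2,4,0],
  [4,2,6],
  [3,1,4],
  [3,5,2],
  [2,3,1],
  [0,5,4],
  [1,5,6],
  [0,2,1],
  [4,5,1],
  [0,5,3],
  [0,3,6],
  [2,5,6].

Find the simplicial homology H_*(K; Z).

Order the vertices as 0 < 1 < 2 < 3 < 4 < 5 < 6. Listing each simplex with vertices in this order, K has dimension 2 with simplices:

  0-simplices (7): [0], [1], [2], [3], [4], [5], [6]
  1-simplices (21): [0,1], [0,2], [0,3], [0,4], [0,5], [0,6], [1,2], [1,3], [1,4], [1,5], [1,6], [2,3], [2,4], [2,5], [2,6], [3,4], [3,5], [3,6], [4,5], [4,6], [5,6]
  2-simplices (14): [0,1,2], [0,1,6], [0,2,4], [0,3,5], [0,3,6], [0,4,5], [1,2,3], [1,3,4], [1,4,5], [1,5,6], [2,3,5], [2,4,6], [2,5,6], [3,4,6]

so the chain groups are C_0 ≅ Z^7, C_1 ≅ Z^21, C_2 ≅ Z^14.

The boundary map ∂_1: C_1 → C_0 is given by ∂[p,q] = [q] − [p].
The resulting 7×21 matrix has rank 6, and its Smith normal form has invariant factors (1,1,1,1,1,1).

∂_2: C_2 → C_1 sends each 2-simplex [p,q,r] to [q,r] − [p,r] + [p,q]. For instance
  ∂[2,5,6] = [5,6] − [2,6] + [2,5],
  ∂[0,2,4] = [2,4] − [0,4] + [0,2].
The resulting 21×14 matrix has rank 13, and its Smith normal form has invariant factors (1,1,1,1,1,1,1,1,1,1,1,1,1).

Computing H_k = (kernel of ∂_k) / (image of ∂_{k+1}):

  H_0: rank C_0 − rank ∂_1 = 7 − 6 = 1, and the invariant factors of ∂_1 are all 1, so H_0 = Z.
  H_1: rank ker ∂_1 − rank ∂_2 = (21 − 6) − 13 = 2, and the invariant factors of ∂_2 are all 1, so H_1 = Z^2.
  H_2: rank ker ∂_2 − rank ∂_3 = (14 − 13) − 0 = 1, and there is no ∂_3, so H_2 = Z.

H_0 ≅ Z,  H_1 ≅ Z^2,  H_2 ≅ Z.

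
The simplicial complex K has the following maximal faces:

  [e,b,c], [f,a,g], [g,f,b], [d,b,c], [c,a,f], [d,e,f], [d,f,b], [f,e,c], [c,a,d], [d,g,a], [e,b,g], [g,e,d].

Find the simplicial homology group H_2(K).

We work with the vertex ordering a < b < c < d < e < f < g. The simplices of K, each written with vertices in increasing order, are:

  0-simplices (7): a, b, c, d, e, f, g
  1-simplices (18): ac, ad, af, ag, bc, bd, be, bf, bg, cd, ce, cf, de, df, dg, ef, eg, fg
  2-simplices (12): acd, acf, adg, afg, bcd, bce, bdf, beg, bfg, cef, def, deg

Hence C_0 ≅ Z^7, C_1 ≅ Z^18, C_2 ≅ Z^12.

Boundary ∂_1: C_1 → C_0 is given by ∂[p,q] = [q] − [p].
The 7×18 boundary matrix has rank 6 and Smith normal form diag(1,1,1,1,1,1).

Boundary ∂_2: C_2 → C_1 maps a triangle to the signed sum of its edges. For instance
  ∂deg = eg − dg + de,
  ∂def = ef − df + de.
The resulting 18×12 matrix has rank 12, and its Smith normal form has invariant factors (1,1,1,1,1,1,1,1,1,1,1,2).

Now H_k = ker ∂_k / im ∂_{k+1}, so:

  H_2: rank ker ∂_2 − rank ∂_3 = (12 − 12) − 0 = 0, and there is no ∂_3, so H_2 = 0.

H_2 ≅ 0.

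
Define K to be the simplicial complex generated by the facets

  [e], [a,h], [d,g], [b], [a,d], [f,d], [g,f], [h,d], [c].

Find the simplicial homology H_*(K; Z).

Fix the vertex order a < b < c < d < e < f < g < h and write every simplex with vertices in increasing order. Then dim K = 1 and the simplices of K are:

  0-simplices (8): a, b, c, d, e, f, g, h
  1-simplices (6): ad, ah, df, dg, dh, fg

so the chain groups are C_0 ≅ Z^8, C_1 ≅ Z^6.

Boundary ∂_1: C_1 → C_0 is given by ∂[p,q] = [q] − [p].
This gives a 8×6 integer matrix of rank 4; reducing to Smith normal form yields diagonal entries (1,1,1,1).

Reading off H_k = ker ∂_k / im ∂_{k+1}:

  H_0: rank C_0 − rank ∂_1 = 8 − 4 = 4, and the invariant factors of ∂_1 are all 1, so H_0 = Z^4.
  H_1: rank ker ∂_1 − rank ∂_2 = (6 − 4) − 0 = 2, and there is no ∂_2, so H_1 = Z^2.

H_0 ≅ Z^4,  H_1 ≅ Z^2.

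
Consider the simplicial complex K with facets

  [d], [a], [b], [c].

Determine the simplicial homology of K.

H_0 ≅ Z^4.

We work with the vertex ordering a < b < c < d. The simplices of K, each written with vertices in increasing order, are:

  0-simplices (4): a, b, c, d

so the chain groups are C_0 ≅ Z^4.

Computing H_k = (kernel of ∂_k) / (image of ∂_{k+1}):

  H_0: rank C_0 − rank ∂_1 = 4 − 0 = 4, and there is no ∂_1, so H_0 = Z^4.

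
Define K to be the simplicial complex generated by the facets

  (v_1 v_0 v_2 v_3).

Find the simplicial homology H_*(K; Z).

H_0 = Z,  H_1 = 0,  H_2 = 0,  H_3 = 0.

Fix the vertex order v_0 < v_1 < v_2 < v_3 and write every simplex with vertices in increasing order. Then dim K = 3 and the simplices of K are:

  0-simplices (4): [v_0], [v_1], [v_2], [v_3]
  1-simplices (6): [v_0,v_1], [v_0,v_2], [v_0,v_3], [v_1,v_2], [v_1,v_3], [v_2,v_3]
  2-simplices (4): [v_0,v_1,v_2], [v_0,v_1,v_3], [v_0,v_2,v_3], [v_1,v_2,v_3]
  3-simplices (1): [v_0,v_1,v_2,v_3]

so the chain groups are C_0 ≅ Z^4, C_1 ≅ Z^6, C_2 ≅ Z^4, C_3 ≅ Z^1.

Boundary ∂_1: C_1 → C_0 sends each edge [p,q] (with p < q) to q − p.
As a 4×6 matrix over Z this has rank 3, with invariant factors (1,1,1).

Boundary ∂_2: C_2 → C_1 sends each 2-simplex [p,q,r] to [q,r] − [p,r] + [p,q]. For instance
  ∂[v_1,v_2,v_3] = [v_2,v_3] − [v_1,v_3] + [v_1,v_2],
  ∂[v_0,v_2,v_3] = [v_2,v_3] − [v_0,v_3] + [v_0,v_2].
The 6×4 boundary matrix has rank 3 and Smith normal form diag(1,1,1).

The boundary map ∂_3: C_3 → C_2 sends each 3-simplex σ to the alternating sum Σ_i (−1)^i (σ with its i-th vertex removed). For instance
  ∂[v_0,v_1,v_2,v_3] = [v_1,v_2,v_3] − [v_0,v_2,v_3] + [v_0,v_1,v_3] − [v_0,v_1,v_2].
The resulting 4×1 matrix has rank 1, and its Smith normal form has invariant factors (1).

From H_k ≅ ker(∂_k) / im(∂_{k+1}) we obtain:

  H_0: rank C_0 − rank ∂_1 = 4 − 3 = 1, and the invariant factors of ∂_1 are all 1, so H_0 = Z.
  H_1: rank ker ∂_1 − rank ∂_2 = (6 − 3) − 3 = 0, and the invariant factors of ∂_2 are all 1, so H_1 = 0.
  H_2: rank ker ∂_2 − rank ∂_3 = (4 − 3) − 1 = 0, and the invariant factors of ∂_3 are all 1, so H_2 = 0.
  H_3: rank ker ∂_3 − rank ∂_4 = (1 − 1) − 0 = 0, and there is no ∂_4, so H_3 = 0.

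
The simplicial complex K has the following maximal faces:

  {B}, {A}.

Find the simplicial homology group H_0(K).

Order the vertices as A < B. Listing each simplex with vertices in this order, K has dimension 0 with simplices:

  0-simplices (2): A, B

giving chain groups C_0 ≅ Z^2.

From H_k ≅ ker(∂_k) / im(∂_{k+1}) we obtain:

  H_0: rank C_0 − rank ∂_1 = 2 − 0 = 2, and there is no ∂_1, so H_0 ≅ Z^2.

(K is a triangulation of a set of 2 points.)

H_0 = Z^2.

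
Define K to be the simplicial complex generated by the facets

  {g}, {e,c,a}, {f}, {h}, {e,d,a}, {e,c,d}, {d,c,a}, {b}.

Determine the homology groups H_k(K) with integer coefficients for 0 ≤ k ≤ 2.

Take the total order a < b < c < d < e < f < g < h on the vertex set. Then K (dimension 2) consists of the simplices:

  0-simplices (8): a, b, c, d, e, f, g, h
  1-simplices (6): ac, ad, ae, cd, ce, de
  2-simplices (4): acd, ace, ade, cde

giving chain groups C_0 ≅ Z^8, C_1 ≅ Z^6, C_2 ≅ Z^4.

∂_1: C_1 → C_0 sends each edge [p,q] (with p < q) to q − p. For instance
  ∂ad = d − a.
This gives a 8×6 integer matrix of rank 3; reducing to Smith normal form yields diagonal entries (1,1,1).

Boundary ∂_2: C_2 → C_1 sends each 2-simplex [p,q,r] to [q,r] − [p,r] + [p,q]. For instance
  ∂acd = cd − ad + ac,
  ∂cde = de − ce + cd.
This gives a 6×4 integer matrix of rank 3; reducing to Smith normal form yields diagonal entries (1,1,1).

Computing H_k = (kernel of ∂_k) / (image of ∂_{k+1}):

  H_0: rank C_0 − rank ∂_1 = 8 − 3 = 5, and the invariant factors of ∂_1 are all 1, so H_0 ≅ Z^5.
  H_1: rank ker ∂_1 − rank ∂_2 = (6 − 3) − 3 = 0, and the invariant factors of ∂_2 are all 1, so H_1 ≅ 0.
  H_2: rank ker ∂_2 − rank ∂_3 = (4 − 3) − 0 = 1, and there is no ∂_3, so H_2 ≅ Z.

H_0 = Z^5,  H_1 = 0,  H_2 = Z.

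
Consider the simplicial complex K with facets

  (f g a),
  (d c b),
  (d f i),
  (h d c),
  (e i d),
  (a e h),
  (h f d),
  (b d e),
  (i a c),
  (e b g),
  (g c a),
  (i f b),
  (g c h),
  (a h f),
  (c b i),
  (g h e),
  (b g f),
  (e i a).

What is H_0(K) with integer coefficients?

H_0 ≅ Z.

Order the vertices as a < b < c < d < e < f < g < h < i. Listing each simplex with vertices in this order, K has dimension 2 with simplices:

  0-simplices (9): a, b, c, d, e, f, g, h, i
  1-simplices (27): ac, ae, af, ag, ah, ai, bc, bd, be, bf, bg, bi, cd, cg, ch, ci, de, df, dh, di, eg, eh, ei, fg, fh, fi, gh
  2-simplices (18): acg, aci, aeh, aei, afg, afh, bcd, bci, bde, beg, bfg, bfi, cdh, cgh, dei, dfh, dfi, egh

Hence C_0 ≅ Z^9, C_1 ≅ Z^27, C_2 ≅ Z^18.

∂_1: C_1 → C_0 sends each edge [p,q] (with p < q) to q − p. For instance
  ∂fh = h − f.
This gives a 9×27 integer matrix of rank 8; reducing to Smith normal form yields diagonal entries (1,1,1,1,1,1,1,1).

The boundary map ∂_2: C_2 → C_1 maps a triangle to the signed sum of its edges. For instance
  ∂bcd = cd − bd + bc,
  ∂egh = gh − eh + eg.
The resulting 27×18 matrix has rank 18, and its Smith normal form has invariant factors (1,1,1,1,1,1,1,1,1,1,1,1,1,1,1,1,1,2).

From H_k ≅ ker(∂_k) / im(∂_{k+1}) we obtain:

  H_0: rank C_0 − rank ∂_1 = 9 − 8 = 1, and the invariant factors of ∂_1 are all 1, so H_0 ≅ Z.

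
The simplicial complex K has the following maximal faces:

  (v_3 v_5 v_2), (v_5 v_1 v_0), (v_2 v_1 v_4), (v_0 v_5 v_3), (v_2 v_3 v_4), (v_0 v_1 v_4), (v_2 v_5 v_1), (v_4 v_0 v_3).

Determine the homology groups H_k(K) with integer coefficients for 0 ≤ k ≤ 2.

H_0 ≅ Z,  H_1 = 0,  H_2 ≅ Z.

We work with the vertex ordering v_0 < v_1 < v_2 < v_3 < v_4 < v_5. The simplices of K, each written with vertices in increasing order, are:

  0-simplices (6): [v_0], [v_1], [v_2], [v_3], [v_4], [v_5]
  1-simplices (12): [v_0,v_1], [v_0,v_3], [v_0,v_4], [v_0,v_5], [v_1,v_2], [v_1,v_4], [v_1,v_5], [v_2,v_3], [v_2,v_4], [v_2,v_5], [v_3,v_4], [v_3,v_5]
  2-simplices (8): [v_0,v_1,v_4], [v_0,v_1,v_5], [v_0,v_3,v_4], [v_0,v_3,v_5], [v_1,v_2,v_4], [v_1,v_2,v_5], [v_2,v_3,v_4], [v_2,v_3,v_5]

giving chain groups C_0 ≅ Z^6, C_1 ≅ Z^12, C_2 ≅ Z^8.

The boundary map ∂_1: C_1 → C_0 sends each edge [p,q] (with p < q) to q − p. For instance
  ∂[v_2,v_4] = [v_4] − [v_2].
The 6×12 boundary matrix has rank 5 and Smith normal form diag(1,1,1,1,1).

The boundary map ∂_2: C_2 → C_1 acts by ∂[p,q,r] = [q,r] − [p,r] + [p,q]. For instance
  ∂[v_2,v_3,v_5] = [v_3,v_5] − [v_2,v_5] + [v_2,v_3],
  ∂[v_0,v_1,v_5] = [v_1,v_5] − [v_0,v_5] + [v_0,v_1].
The resulting 12×8 matrix has rank 7, and its Smith normal form has invariant factors (1,1,1,1,1,1,1).

Now H_k = ker ∂_k / im ∂_{k+1}, so:

  H_0: rank C_0 − rank ∂_1 = 6 − 5 = 1, and the invariant factors of ∂_1 are all 1, so H_0 ≅ Z.
  H_1: rank ker ∂_1 − rank ∂_2 = (12 − 5) − 7 = 0, and the invariant factors of ∂_2 are all 1, so H_1 ≅ 0.
  H_2: rank ker ∂_2 − rank ∂_3 = (8 − 7) − 0 = 1, and there is no ∂_3, so H_2 ≅ Z.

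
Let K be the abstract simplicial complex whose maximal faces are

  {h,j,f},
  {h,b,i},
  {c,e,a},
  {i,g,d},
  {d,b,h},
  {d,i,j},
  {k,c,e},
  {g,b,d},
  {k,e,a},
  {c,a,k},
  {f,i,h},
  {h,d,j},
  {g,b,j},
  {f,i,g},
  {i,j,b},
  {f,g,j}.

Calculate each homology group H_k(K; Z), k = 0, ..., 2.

K has 11 vertices, 24 edges, 16 triangles.
rank ∂_0 = 0, rank ∂_1 = 9 ⇒ b_0 = 11 − 0 − 9 = 2; all invariant factors of ∂_1 are 1 so no torsion. So H_0 ≅ Z^2.
rank ∂_1 = 9, rank ∂_2 = 15 ⇒ b_1 = 24 − 9 − 15 = 0; ∂_2 has invariant factor(s) [2] giving torsion. So H_1 ≅ Z/2.
rank ∂_2 = 15, rank ∂_3 = 0 ⇒ b_2 = 16 − 15 − 0 = 1. So H_2 ≅ Z.

H_0 ≅ Z^2,  H_1 ≅ Z/2,  H_2 ≅ Z.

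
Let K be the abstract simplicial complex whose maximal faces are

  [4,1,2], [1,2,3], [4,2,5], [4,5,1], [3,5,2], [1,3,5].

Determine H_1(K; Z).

Fix the vertex order 1 < 2 < 3 < 4 < 5 and write every simplex with vertices in increasing order. Then dim K = 2 and the simplices of K are:

  0-simplices (5): [1], [2], [3], [4], [5]
  1-simplices (9): [1,2], [1,3], [1,4], [1,5], [2,3], [2,4], [2,5], [3,5], [4,5]
  2-simplices (6): [1,2,3], [1,2,4], [1,3,5], [1,4,5], [2,3,5], [2,4,5]

so the chain groups are C_0 ≅ Z^5, C_1 ≅ Z^9, C_2 ≅ Z^6.

∂_1: C_1 → C_0 sends each edge [p,q] (with p < q) to q − p. For instance
  ∂[1,5] = [5] − [1].
This gives a 5×9 integer matrix of rank 4; reducing to Smith normal form yields diagonal entries (1,1,1,1).

∂_2: C_2 → C_1 sends each 2-simplex [p,q,r] to [q,r] − [p,r] + [p,q]. For instance
  ∂[1,2,3] = [2,3] − [1,3] + [1,2],
  ∂[1,2,4] = [2,4] − [1,4] + [1,2].
The 9×6 boundary matrix has rank 5 and Smith normal form diag(1,1,1,1,1).

Computing H_k = (kernel of ∂_k) / (image of ∂_{k+1}):

  H_1: rank ker ∂_1 − rank ∂_2 = (9 − 4) − 5 = 0, and the invariant factors of ∂_2 are all 1, so H_1 ≅ 0.

(K is a triangulation of the 2-sphere S^2.)

H_1 = 0.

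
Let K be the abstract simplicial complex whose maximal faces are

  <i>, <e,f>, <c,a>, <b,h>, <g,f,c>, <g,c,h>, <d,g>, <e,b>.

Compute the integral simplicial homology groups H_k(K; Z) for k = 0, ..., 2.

Take the total order a < b < c < d < e < f < g < h < i on the vertex set. Then K (dimension 2) consists of the simplices:

  0-simplices (9): a, b, c, d, e, f, g, h, i
  1-simplices (10): ac, be, bh, cf, cg, ch, dg, ef, fg, gh
  2-simplices (2): cfg, cgh

Hence C_0 ≅ Z^9, C_1 ≅ Z^10, C_2 ≅ Z^2.

The boundary map ∂_1: C_1 → C_0 is given by ∂[p,q] = [q] − [p].
As a 9×10 matrix over Z this has rank 7, with invariant factors (1,1,1,1,1,1,1).

The boundary map ∂_2: C_2 → C_1 acts by ∂[p,q,r] = [q,r] − [p,r] + [p,q]. For instance
  ∂cfg = fg − cg + cf,
  ∂cgh = gh − ch + cg.
This gives a 10×2 integer matrix of rank 2; reducing to Smith normal form yields diagonal entries (1,1).

Reading off H_k = ker ∂_k / im ∂_{k+1}:

  H_0: rank C_0 − rank ∂_1 = 9 − 7 = 2, and the invariant factors of ∂_1 are all 1, so H_0 = Z^2.
  H_1: rank ker ∂_1 − rank ∂_2 = (10 − 7) − 2 = 1, and the invariant factors of ∂_2 are all 1, so H_1 = Z.
  H_2: rank ker ∂_2 − rank ∂_3 = (2 − 2) − 0 = 0, and there is no ∂_3, so H_2 = 0.

As a check, the Euler characteristic is 9 − 10 + 2 = 1, which agrees with 2 − 1 + 0 = 1.

H_0 = Z^2,  H_1 = Z,  H_2 = 0.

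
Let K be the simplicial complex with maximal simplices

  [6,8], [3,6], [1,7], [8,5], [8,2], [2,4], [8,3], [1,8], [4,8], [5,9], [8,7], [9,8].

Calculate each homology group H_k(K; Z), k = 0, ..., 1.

We work with the vertex ordering 1 < 2 < 3 < 4 < 5 < 6 < 7 < 8 < 9. The simplices of K, each written with vertices in increasing order, are:

  0-simplices (9): [1], [2], [3], [4], [5], [6], [7], [8], [9]
  1-simplices (12): [1,7], [1,8], [2,4], [2,8], [3,6], [3,8], [4,8], [5,8], [5,9], [6,8], [7,8], [8,9]

Hence C_0 ≅ Z^9, C_1 ≅ Z^12.

The boundary map ∂_1: C_1 → C_0 sends each edge [p,q] (with p < q) to q − p. For instance
  ∂[2,4] = [4] − [2].
The resulting 9×12 matrix has rank 8, and its Smith normal form has invariant factors (1,1,1,1,1,1,1,1).

Computing H_k = (kernel of ∂_k) / (image of ∂_{k+1}):

  H_0: rank C_0 − rank ∂_1 = 9 − 8 = 1, and the invariant factors of ∂_1 are all 1, so H_0 = Z.
  H_1: rank ker ∂_1 − rank ∂_2 = (12 − 8) − 0 = 4, and there is no ∂_2, so H_1 = Z^4.

As a check, the Euler characteristic is 9 − 12 = -3, which agrees with 1 − 4 = -3.
(K is a triangulation of a wedge of 4 circles.)

H_0 = Z,  H_1 = Z^4.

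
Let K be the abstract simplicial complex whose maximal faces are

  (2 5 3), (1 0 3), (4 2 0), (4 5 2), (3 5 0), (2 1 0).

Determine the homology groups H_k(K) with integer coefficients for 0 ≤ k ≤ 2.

H_0 = Z,  H_1 = Z,  H_2 = 0.

Fix the vertex order 0 < 1 < 2 < 3 < 4 < 5 and write every simplex with vertices in increasing order. Then dim K = 2 and the simplices of K are:

  0-simplices (6): [0], [1], [2], [3], [4], [5]
  1-simplices (12): [0,1], [0,2], [0,3], [0,4], [0,5], [1,2], [1,3], [2,3], [2,4], [2,5], [3,5], [4,5]
  2-simplices (6): [0,1,2], [0,1,3], [0,2,4], [0,3,5], [2,3,5], [2,4,5]

Hence C_0 ≅ Z^6, C_1 ≅ Z^12, C_2 ≅ Z^6.

∂_1: C_1 → C_0 is given by ∂[p,q] = [q] − [p].
The resulting 6×12 matrix has rank 5, and its Smith normal form has invariant factors (1,1,1,1,1).

∂_2: C_2 → C_1 maps a triangle to the signed sum of its edges. For instance
  ∂[0,1,2] = [1,2] − [0,2] + [0,1],
  ∂[0,3,5] = [3,5] − [0,5] + [0,3].
As a 12×6 matrix over Z this has rank 6, with invariant factors (1,1,1,1,1,1).

From H_k ≅ ker(∂_k) / im(∂_{k+1}) we obtain:

  H_0: rank C_0 − rank ∂_1 = 6 − 5 = 1, and the invariant factors of ∂_1 are all 1, so H_0 ≅ Z.
  H_1: rank ker ∂_1 − rank ∂_2 = (12 − 5) − 6 = 1, and the invariant factors of ∂_2 are all 1, so H_1 ≅ Z.
  H_2: rank ker ∂_2 − rank ∂_3 = (6 − 6) − 0 = 0, and there is no ∂_3, so H_2 ≅ 0.

As a check, the Euler characteristic is 6 − 12 + 6 = 0, which agrees with 1 − 1 + 0 = 0.
(K is a triangulation of the cylinder S^1 x I.)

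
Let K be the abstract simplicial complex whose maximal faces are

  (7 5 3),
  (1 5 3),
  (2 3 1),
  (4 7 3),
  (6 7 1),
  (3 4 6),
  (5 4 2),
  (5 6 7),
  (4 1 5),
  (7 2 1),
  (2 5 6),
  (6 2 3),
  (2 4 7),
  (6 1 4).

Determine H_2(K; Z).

H_2 = Z.

Order the vertices as 1 < 2 < 3 < 4 < 5 < 6 < 7. Listing each simplex with vertices in this order, K has dimension 2 with simplices:

  0-simplices (7): [1], [2], [3], [4], [5], [6], [7]
  1-simplices (21): [1,2], [1,3], [1,4], [1,5], [1,6], [1,7], [2,3], [2,4], [2,5], [2,6], [2,7], [3,4], [3,5], [3,6], [3,7], [4,5], [4,6], [4,7], [5,6], [5,7], [6,7]
  2-simplices (14): [1,2,3], [1,2,7], [1,3,5], [1,4,5], [1,4,6], [1,6,7], [2,3,6], [2,4,5], [2,4,7], [2,5,6], [3,4,6], [3,4,7], [3,5,7], [5,6,7]

giving chain groups C_0 ≅ Z^7, C_1 ≅ Z^21, C_2 ≅ Z^14.

∂_1: C_1 → C_0 sends each edge [p,q] (with p < q) to q − p.
This gives a 7×21 integer matrix of rank 6; reducing to Smith normal form yields diagonal entries (1,1,1,1,1,1).

∂_2: C_2 → C_1 sends each 2-simplex [p,q,r] to [q,r] − [p,r] + [p,q]. For instance
  ∂[1,4,6] = [4,6] − [1,6] + [1,4],
  ∂[3,4,6] = [4,6] − [3,6] + [3,4].
As a 21×14 matrix over Z this has rank 13, with invariant factors (1,1,1,1,1,1,1,1,1,1,1,1,1).

Computing H_k = (kernel of ∂_k) / (image of ∂_{k+1}):

  H_2: rank ker ∂_2 − rank ∂_3 = (14 − 13) − 0 = 1, and there is no ∂_3, so H_2 = Z.

(K is a triangulation of the torus T^2.)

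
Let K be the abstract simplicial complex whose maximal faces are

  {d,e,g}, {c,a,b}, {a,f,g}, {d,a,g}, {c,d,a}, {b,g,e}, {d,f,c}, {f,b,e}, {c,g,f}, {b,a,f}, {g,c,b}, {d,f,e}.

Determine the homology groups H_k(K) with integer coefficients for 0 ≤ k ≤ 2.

Take the total order a < b < c < d < e < f < g on the vertex set. Then K (dimension 2) consists of the simplices:

  0-simplices (7): a, b, c, d, e, f, g
  1-simplices (18): ab, ac, ad, af, ag, bc, be, bf, bg, cd, cf, cg, de, df, dg, ef, eg, fg
  2-simplices (12): abc, abf, acd, adg, afg, bcg, bef, beg, cdf, cfg, def, deg

Hence C_0 ≅ Z^7, C_1 ≅ Z^18, C_2 ≅ Z^12.

The boundary map ∂_1: C_1 → C_0 is given by ∂[p,q] = [q] − [p]. For instance
  ∂ab = b − a.
This gives a 7×18 integer matrix of rank 6; reducing to Smith normal form yields diagonal entries (1,1,1,1,1,1).

Boundary ∂_2: C_2 → C_1 acts by ∂[p,q,r] = [q,r] − [p,r] + [p,q]. For instance
  ∂cfg = fg − cg + cf,
  ∂adg = dg − ag + ad.
This gives a 18×12 integer matrix of rank 12; reducing to Smith normal form yields diagonal entries (1,1,1,1,1,1,1,1,1,1,1,2).

Now H_k = ker ∂_k / im ∂_{k+1}, so:

  H_0: rank C_0 − rank ∂_1 = 7 − 6 = 1, and the invariant factors of ∂_1 are all 1, so H_0 ≅ Z.
  H_1: rank ker ∂_1 − rank ∂_2 = (18 − 6) − 12 = 0, and ∂_2 has invariant factor 2 > 1, so H_1 ≅ Z/2Z.
  H_2: rank ker ∂_2 − rank ∂_3 = (12 − 12) − 0 = 0, and there is no ∂_3, so H_2 ≅ 0.

H_0 = Z,  H_1 = Z/2Z,  H_2 = 0.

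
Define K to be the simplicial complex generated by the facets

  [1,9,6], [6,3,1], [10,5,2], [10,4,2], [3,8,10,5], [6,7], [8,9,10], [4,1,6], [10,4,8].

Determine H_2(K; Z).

H_2 = 0.

Order the vertices as 1 < 2 < 3 < 4 < 5 < 6 < 7 < 8 < 9 < 10. Listing each simplex with vertices in this order, K has dimension 3 with simplices:

  0-simplices (10): [1], [2], [3], [4], [5], [6], [7], [8], [9], [10]
  1-simplices (21): [1,3], [1,4], [1,6], [1,9], [2,4], [2,5], [2,10], [3,5], [3,6], [3,8], [3,10], [4,6], [4,8], [4,10], [5,8], [5,10], [6,7], [6,9], [8,9], [8,10], [9,10]
  2-simplices (11): [1,3,6], [1,4,6], [1,6,9], [2,4,10], [2,5,10], [3,5,8], [3,5,10], [3,8,10], [4,8,10], [5,8,10], [8,9,10]
  3-simplices (1): [3,5,8,10]

Hence C_0 ≅ Z^10, C_1 ≅ Z^21, C_2 ≅ Z^11, C_3 ≅ Z^1.

Boundary ∂_1: C_1 → C_0 maps an edge to its endpoints' difference, ∂[p,q] = q − p.
This gives a 10×21 integer matrix of rank 9; reducing to Smith normal form yields diagonal entries (1,1,1,1,1,1,1,1,1).

Boundary ∂_2: C_2 → C_1 maps a triangle to the signed sum of its edges. For instance
  ∂[3,8,10] = [8,10] − [3,10] + [3,8],
  ∂[2,4,10] = [4,10] − [2,10] + [2,4].
This gives a 21×11 integer matrix of rank 10; reducing to Smith normal form yields diagonal entries (1,1,1,1,1,1,1,1,1,1).

∂_3: C_3 → C_2 sends each 3-simplex σ to the alternating sum Σ_i (−1)^i (σ with its i-th vertex removed). For instance
  ∂[3,5,8,10] = [5,8,10] − [3,8,10] + [3,5,10] − [3,5,8].
The 11×1 boundary matrix has rank 1 and Smith normal form diag(1).

Reading off H_k = ker ∂_k / im ∂_{k+1}:

  H_2: rank ker ∂_2 − rank ∂_3 = (11 − 10) − 1 = 0, and the invariant factors of ∂_3 are all 1, so H_2 = 0.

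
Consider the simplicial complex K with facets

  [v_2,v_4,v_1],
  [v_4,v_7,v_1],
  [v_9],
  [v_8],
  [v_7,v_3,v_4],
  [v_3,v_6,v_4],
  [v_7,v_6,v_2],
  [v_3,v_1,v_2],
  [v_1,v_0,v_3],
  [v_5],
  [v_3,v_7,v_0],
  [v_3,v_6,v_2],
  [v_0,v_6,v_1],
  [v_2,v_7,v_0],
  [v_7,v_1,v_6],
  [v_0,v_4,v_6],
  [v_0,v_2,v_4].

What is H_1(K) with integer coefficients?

We work with the vertex ordering v_0 < v_1 < v_2 < v_3 < v_4 < v_5 < v_6 < v_7 < v_8 < v_9. The simplices of K, each written with vertices in increasing order, are:

  0-simplices (10): [v_0], [v_1], [v_2], [v_3], [v_4], [v_5], [v_6], [v_7], [v_8], [v_9]
  1-simplices (21): (21 of them)
  2-simplices (14): (14 of them)

giving chain groups C_0 ≅ Z^10, C_1 ≅ Z^21, C_2 ≅ Z^14.

∂_1: C_1 → C_0 is given by ∂[p,q] = [q] − [p].
The 10×21 boundary matrix has rank 6 and Smith normal form diag(1,1,1,1,1,1).

The boundary map ∂_2: C_2 → C_1 acts by ∂[p,q,r] = [q,r] − [p,r] + [p,q]. For instance
  ∂[v_3,v_4,v_7] = [v_4,v_7] − [v_3,v_7] + [v_3,v_4],
  ∂[v_0,v_2,v_7] = [v_2,v_7] − [v_0,v_7] + [v_0,v_2].
As a 21×14 matrix over Z this has rank 13, with invariant factors (1,1,1,1,1,1,1,1,1,1,1,1,1).

Computing H_k = (kernel of ∂_k) / (image of ∂_{k+1}):

  H_1: rank ker ∂_1 − rank ∂_2 = (21 − 6) − 13 = 2, and the invariant factors of ∂_2 are all 1, so H_1 = Z^2.

H_1 = Z^2.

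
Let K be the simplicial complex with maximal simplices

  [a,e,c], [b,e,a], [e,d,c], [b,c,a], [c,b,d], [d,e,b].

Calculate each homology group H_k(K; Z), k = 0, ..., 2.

H_0 = Z,  H_1 = 0,  H_2 = Z.

We work with the vertex ordering a < b < c < d < e. The simplices of K, each written with vertices in increasing order, are:

  0-simplices (5): a, b, c, d, e
  1-simplices (9): ab, ac, ae, bc, bd, be, cd, ce, de
  2-simplices (6): abc, abe, ace, bcd, bde, cde

giving chain groups C_0 ≅ Z^5, C_1 ≅ Z^9, C_2 ≅ Z^6.

∂_1: C_1 → C_0 sends each edge [p,q] (with p < q) to q − p.
The 5×9 boundary matrix has rank 4 and Smith normal form diag(1,1,1,1).

∂_2: C_2 → C_1 acts by ∂[p,q,r] = [q,r] − [p,r] + [p,q]. For instance
  ∂cde = de − ce + cd,
  ∂abc = bc − ac + ab.
The resulting 9×6 matrix has rank 5, and its Smith normal form has invariant factors (1,1,1,1,1).

From H_k ≅ ker(∂_k) / im(∂_{k+1}) we obtain:

  H_0: rank C_0 − rank ∂_1 = 5 − 4 = 1, and the invariant factors of ∂_1 are all 1, so H_0 ≅ Z.
  H_1: rank ker ∂_1 − rank ∂_2 = (9 − 4) − 5 = 0, and the invariant factors of ∂_2 are all 1, so H_1 ≅ 0.
  H_2: rank ker ∂_2 − rank ∂_3 = (6 − 5) − 0 = 1, and there is no ∂_3, so H_2 ≅ Z.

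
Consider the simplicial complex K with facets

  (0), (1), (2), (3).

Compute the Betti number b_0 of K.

Take the total order 0 < 1 < 2 < 3 on the vertex set. Then K (dimension 0) consists of the simplices:

  0-simplices (4): [0], [1], [2], [3]

giving chain groups C_0 ≅ Z^4.

Computing H_k = (kernel of ∂_k) / (image of ∂_{k+1}):

  H_0: rank C_0 − rank ∂_1 = 4 − 0 = 4, and there is no ∂_1, so H_0 ≅ Z^4.

(K is a triangulation of a set of 4 points.)

Hence the Betti numbers are b_0 = 4.

b_0 = 4.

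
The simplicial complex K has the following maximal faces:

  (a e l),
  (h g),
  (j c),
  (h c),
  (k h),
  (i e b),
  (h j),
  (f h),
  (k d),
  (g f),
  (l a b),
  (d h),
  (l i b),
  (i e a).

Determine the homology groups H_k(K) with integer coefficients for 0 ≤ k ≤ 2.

Fix the vertex order a < b < c < d < e < f < g < h < i < j < k < l and write every simplex with vertices in increasing order. Then dim K = 2 and the simplices of K are:

  0-simplices (12): a, b, c, d, e, f, g, h, i, j, k, l
  1-simplices (19): ab, ae, ai, al, be, bi, bl, ch, cj, dh, dk, ei, el, fg, fh, gh, hj, hk, il
  2-simplices (5): abl, aei, ael, bei, bil

so the chain groups are C_0 ≅ Z^12, C_1 ≅ Z^19, C_2 ≅ Z^5.

∂_1: C_1 → C_0 maps an edge to its endpoints' difference, ∂[p,q] = q − p. For instance
  ∂ch = h − c.
The 12×19 boundary matrix has rank 10 and Smith normal form diag(1,1,1,1,1,1,1,1,1,1).

∂_2: C_2 → C_1 acts by ∂[p,q,r] = [q,r] − [p,r] + [p,q]. For instance
  ∂abl = bl − al + ab,
  ∂ael = el − al + ae.
The resulting 19×5 matrix has rank 5, and its Smith normal form has invariant factors (1,1,1,1,1).

Computing H_k = (kernel of ∂_k) / (image of ∂_{k+1}):

  H_0: rank C_0 − rank ∂_1 = 12 − 10 = 2, and the invariant factors of ∂_1 are all 1, so H_0 = Z^2.
  H_1: rank ker ∂_1 − rank ∂_2 = (19 − 10) − 5 = 4, and the invariant factors of ∂_2 are all 1, so H_1 = Z^4.
  H_2: rank ker ∂_2 − rank ∂_3 = (5 − 5) − 0 = 0, and there is no ∂_3, so H_2 = 0.

H_0 ≅ Z^2,  H_1 ≅ Z^4,  H_2 = 0.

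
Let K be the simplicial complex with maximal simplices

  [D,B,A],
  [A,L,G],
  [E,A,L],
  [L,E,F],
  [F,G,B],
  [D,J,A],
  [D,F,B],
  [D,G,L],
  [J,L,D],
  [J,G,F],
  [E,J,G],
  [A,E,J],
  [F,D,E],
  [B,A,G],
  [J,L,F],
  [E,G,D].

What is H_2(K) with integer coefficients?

H_2 = Z.

Fix the vertex order A < B < D < E < F < G < J < L and write every simplex with vertices in increasing order. Then dim K = 2 and the simplices of K are:

  0-simplices (8): A, B, D, E, F, G, J, L
  1-simplices (24): AB, AD, AE, AG, AJ, AL, BD, BF, BG, DE, DF, DG, DJ, DL, EF, EG, EJ, EL, FG, FJ, FL, GJ, GL, JL
  2-simplices (16): ABD, ABG, ADJ, AEJ, AEL, AGL, BDF, BFG, DEF, DEG, DGL, DJL, EFL, EGJ, FGJ, FJL

so the chain groups are C_0 ≅ Z^8, C_1 ≅ Z^24, C_2 ≅ Z^16.

The boundary map ∂_1: C_1 → C_0 maps an edge to its endpoints' difference, ∂[p,q] = q − p. For instance
  ∂DL = L − D.
As a 8×24 matrix over Z this has rank 7, with invariant factors (1,1,1,1,1,1,1).

The boundary map ∂_2: C_2 → C_1 sends each 2-simplex [p,q,r] to [q,r] − [p,r] + [p,q]. For instance
  ∂DEG = EG − DG + DE,
  ∂EFL = FL − EL + EF.
This gives a 24×16 integer matrix of rank 15; reducing to Smith normal form yields diagonal entries (1,1,1,1,1,1,1,1,1,1,1,1,1,1,1).

Computing H_k = (kernel of ∂_k) / (image of ∂_{k+1}):

  H_2: rank ker ∂_2 − rank ∂_3 = (16 − 15) − 0 = 1, and there is no ∂_3, so H_2 ≅ Z.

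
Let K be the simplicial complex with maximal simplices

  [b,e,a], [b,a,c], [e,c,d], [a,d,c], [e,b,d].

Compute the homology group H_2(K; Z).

Take the total order a < b < c < d < e on the vertex set. Then K (dimension 2) consists of the simplices:

  0-simplices (5): a, b, c, d, e
  1-simplices (10): ab, ac, ad, ae, bc, bd, be, cd, ce, de
  2-simplices (5): abc, abe, acd, bde, cde

so the chain groups are C_0 ≅ Z^5, C_1 ≅ Z^10, C_2 ≅ Z^5.

∂_1: C_1 → C_0 is given by ∂[p,q] = [q] − [p]. For instance
  ∂bd = d − b.
This gives a 5×10 integer matrix of rank 4; reducing to Smith normal form yields diagonal entries (1,1,1,1).

Boundary ∂_2: C_2 → C_1 acts by ∂[p,q,r] = [q,r] − [p,r] + [p,q]. For instance
  ∂cde = de − ce + cd,
  ∂acd = cd − ad + ac.
The 10×5 boundary matrix has rank 5 and Smith normal form diag(1,1,1,1,1).

Computing H_k = (kernel of ∂_k) / (image of ∂_{k+1}):

  H_2: rank ker ∂_2 − rank ∂_3 = (5 − 5) − 0 = 0, and there is no ∂_3, so H_2 ≅ 0.

(K is a triangulation of the Möbius band.)

H_2 = 0.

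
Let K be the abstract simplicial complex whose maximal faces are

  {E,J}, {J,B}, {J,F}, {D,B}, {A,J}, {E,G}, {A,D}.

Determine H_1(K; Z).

Order the vertices as A < B < D < E < F < G < J. Listing each simplex with vertices in this order, K has dimension 1 with simplices:

  0-simplices (7): A, B, D, E, F, G, J
  1-simplices (7): AD, AJ, BD, BJ, EG, EJ, FJ

so the chain groups are C_0 ≅ Z^7, C_1 ≅ Z^7.

∂_1: C_1 → C_0 sends each edge [p,q] (with p < q) to q − p.
The 7×7 boundary matrix has rank 6 and Smith normal form diag(1,1,1,1,1,1).

From H_k ≅ ker(∂_k) / im(∂_{k+1}) we obtain:

  H_1: rank ker ∂_1 − rank ∂_2 = (7 − 6) − 0 = 1, and there is no ∂_2, so H_1 ≅ Z.

H_1 = Z.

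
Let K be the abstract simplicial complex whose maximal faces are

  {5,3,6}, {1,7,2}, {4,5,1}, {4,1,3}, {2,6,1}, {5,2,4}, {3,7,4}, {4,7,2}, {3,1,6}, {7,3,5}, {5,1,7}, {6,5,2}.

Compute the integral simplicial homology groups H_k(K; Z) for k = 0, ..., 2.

H_0 ≅ Z,  H_1 ≅ Z_2,  H_2 = 0.

Order the vertices as 1 < 2 < 3 < 4 < 5 < 6 < 7. Listing each simplex with vertices in this order, K has dimension 2 with simplices:

  0-simplices (7): [1], [2], [3], [4], [5], [6], [7]
  1-simplices (18): [1,2], [1,3], [1,4], [1,5], [1,6], [1,7], [2,4], [2,5], [2,6], [2,7], [3,4], [3,5], [3,6], [3,7], [4,5], [4,7], [5,6], [5,7]
  2-simplices (12): [1,2,6], [1,2,7], [1,3,4], [1,3,6], [1,4,5], [1,5,7], [2,4,5], [2,4,7], [2,5,6], [3,4,7], [3,5,6], [3,5,7]

Hence C_0 ≅ Z^7, C_1 ≅ Z^18, C_2 ≅ Z^12.

The boundary map ∂_1: C_1 → C_0 is given by ∂[p,q] = [q] − [p]. For instance
  ∂[3,5] = [5] − [3].
As a 7×18 matrix over Z this has rank 6, with invariant factors (1,1,1,1,1,1).

Boundary ∂_2: C_2 → C_1 acts by ∂[p,q,r] = [q,r] − [p,r] + [p,q]. For instance
  ∂[3,4,7] = [4,7] − [3,7] + [3,4],
  ∂[1,2,7] = [2,7] − [1,7] + [1,2].
The resulting 18×12 matrix has rank 12, and its Smith normal form has invariant factors (1,1,1,1,1,1,1,1,1,1,1,2).

From H_k ≅ ker(∂_k) / im(∂_{k+1}) we obtain:

  H_0: rank C_0 − rank ∂_1 = 7 − 6 = 1, and the invariant factors of ∂_1 are all 1, so H_0 ≅ Z.
  H_1: rank ker ∂_1 − rank ∂_2 = (18 − 6) − 12 = 0, and ∂_2 has invariant factor 2 > 1, so H_1 ≅ Z_2.
  H_2: rank ker ∂_2 − rank ∂_3 = (12 − 12) − 0 = 0, and there is no ∂_3, so H_2 ≅ 0.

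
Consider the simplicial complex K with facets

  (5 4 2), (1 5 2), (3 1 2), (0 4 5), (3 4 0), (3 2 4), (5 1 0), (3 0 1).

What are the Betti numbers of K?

We work with the vertex ordering 0 < 1 < 2 < 3 < 4 < 5. The simplices of K, each written with vertices in increasing order, are:

  0-simplices (6): [0], [1], [2], [3], [4], [5]
  1-simplices (12): [0,1], [0,3], [0,4], [0,5], [1,2], [1,3], [1,5], [2,3], [2,4], [2,5], [3,4], [4,5]
  2-simplices (8): [0,1,3], [0,1,5], [0,3,4], [0,4,5], [1,2,3], [1,2,5], [2,3,4], [2,4,5]

giving chain groups C_0 ≅ Z^6, C_1 ≅ Z^12, C_2 ≅ Z^8.

∂_1: C_1 → C_0 is given by ∂[p,q] = [q] − [p]. For instance
  ∂[1,3] = [3] − [1].
The resulting 6×12 matrix has rank 5, and its Smith normal form has invariant factors (1,1,1,1,1).

The boundary map ∂_2: C_2 → C_1 sends each 2-simplex [p,q,r] to [q,r] − [p,r] + [p,q]. For instance
  ∂[1,2,5] = [2,5] − [1,5] + [1,2],
  ∂[1,2,3] = [2,3] − [1,3] + [1,2].
As a 12×8 matrix over Z this has rank 7, with invariant factors (1,1,1,1,1,1,1).

From H_k ≅ ker(∂_k) / im(∂_{k+1}) we obtain:

  H_0: rank C_0 − rank ∂_1 = 6 − 5 = 1, and the invariant factors of ∂_1 are all 1, so H_0 = Z.
  H_1: rank ker ∂_1 − rank ∂_2 = (12 − 5) − 7 = 0, and the invariant factors of ∂_2 are all 1, so H_1 = 0.
  H_2: rank ker ∂_2 − rank ∂_3 = (8 − 7) − 0 = 1, and there is no ∂_3, so H_2 = Z.

As a check, the Euler characteristic is 6 − 12 + 8 = 2, which agrees with 1 − 0 + 1 = 2.

Hence the Betti numbers are b_0 = 1, b_1 = 0, b_2 = 1.

b_0 = 1, b_1 = 0, b_2 = 1.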